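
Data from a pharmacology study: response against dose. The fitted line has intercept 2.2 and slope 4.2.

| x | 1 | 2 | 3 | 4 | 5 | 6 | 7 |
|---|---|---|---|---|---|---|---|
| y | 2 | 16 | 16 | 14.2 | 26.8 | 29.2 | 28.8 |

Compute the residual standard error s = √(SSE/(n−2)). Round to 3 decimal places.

s = 4.405

x=1: ŷ = 2.2 + 4.2·1 = 6.4; e = 2 − 6.4 = -4.4
x=2: ŷ = 2.2 + 4.2·2 = 10.6; e = 16 − 10.6 = 5.4
x=3: ŷ = 2.2 + 4.2·3 = 14.8; e = 16 − 14.8 = 1.2
x=4: ŷ = 2.2 + 4.2·4 = 19; e = 14.2 − 19 = -4.8
x=5: ŷ = 2.2 + 4.2·5 = 23.2; e = 26.8 − 23.2 = 3.6
x=6: ŷ = 2.2 + 4.2·6 = 27.4; e = 29.2 − 27.4 = 1.8
x=7: ŷ = 2.2 + 4.2·7 = 31.6; e = 28.8 − 31.6 = -2.8
SSE = 19.36 + 29.16 + 1.44 + 23.04 + 12.96 + 3.24 + 7.84 = 97.04
s = √(97.04/5) = √19.408 ≈ 4.405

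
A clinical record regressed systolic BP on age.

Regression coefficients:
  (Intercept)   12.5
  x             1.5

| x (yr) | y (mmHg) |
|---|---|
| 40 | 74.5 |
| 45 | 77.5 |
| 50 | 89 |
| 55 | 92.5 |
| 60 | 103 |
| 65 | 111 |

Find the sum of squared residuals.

x=40: ŷ = 12.5 + 1.5·40 = 72.5; e = 74.5 − 72.5 = 2
x=45: ŷ = 12.5 + 1.5·45 = 80; e = 77.5 − 80 = -2.5
x=50: ŷ = 12.5 + 1.5·50 = 87.5; e = 89 − 87.5 = 1.5
x=55: ŷ = 12.5 + 1.5·55 = 95; e = 92.5 − 95 = -2.5
x=60: ŷ = 12.5 + 1.5·60 = 102.5; e = 103 − 102.5 = 0.5
x=65: ŷ = 12.5 + 1.5·65 = 110; e = 111 − 110 = 1
SSE = 4 + 6.25 + 2.25 + 6.25 + 0.25 + 1 = 20

SSE = 20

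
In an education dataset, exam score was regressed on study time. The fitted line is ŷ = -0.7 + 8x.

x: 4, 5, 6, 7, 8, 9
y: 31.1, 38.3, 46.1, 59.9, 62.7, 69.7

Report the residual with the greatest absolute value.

r = 4.6

x=4: ŷ = -0.7 + 8·4 = 31.3; r = 31.1 − 31.3 = -0.2
x=5: ŷ = -0.7 + 8·5 = 39.3; r = 38.3 − 39.3 = -1
x=6: ŷ = -0.7 + 8·6 = 47.3; r = 46.1 − 47.3 = -1.2
x=7: ŷ = -0.7 + 8·7 = 55.3; r = 59.9 − 55.3 = 4.6
x=8: ŷ = -0.7 + 8·8 = 63.3; r = 62.7 − 63.3 = -0.6
x=9: ŷ = -0.7 + 8·9 = 71.3; r = 69.7 − 71.3 = -1.6
Largest |r| is 4.6 at x = 7, residual 4.6.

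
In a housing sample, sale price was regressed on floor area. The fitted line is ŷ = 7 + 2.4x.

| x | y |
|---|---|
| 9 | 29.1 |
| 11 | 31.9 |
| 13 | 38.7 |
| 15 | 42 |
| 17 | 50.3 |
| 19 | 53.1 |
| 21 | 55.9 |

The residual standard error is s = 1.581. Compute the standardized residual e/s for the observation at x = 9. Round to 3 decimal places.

ŷ = 7 + 2.4·9 = 28.6
e = 29.1 − 28.6 = 0.5
e/s = 0.5 / 1.581 = 0.316

0.316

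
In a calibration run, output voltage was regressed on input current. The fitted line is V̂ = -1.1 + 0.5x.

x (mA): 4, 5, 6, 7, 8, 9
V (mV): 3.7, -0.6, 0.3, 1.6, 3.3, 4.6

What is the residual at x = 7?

V̂ = -1.1 + 0.5·7 = 2.4
e = 1.6 − 2.4 = -0.8

e = -0.8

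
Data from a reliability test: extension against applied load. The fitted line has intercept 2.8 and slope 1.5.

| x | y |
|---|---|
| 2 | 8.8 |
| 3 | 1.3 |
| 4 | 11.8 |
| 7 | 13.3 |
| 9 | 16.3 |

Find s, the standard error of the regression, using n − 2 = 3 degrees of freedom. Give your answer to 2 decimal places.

x=2: ŷ = 2.8 + 1.5·2 = 5.8; r = 8.8 − 5.8 = 3
x=3: ŷ = 2.8 + 1.5·3 = 7.3; r = 1.3 − 7.3 = -6
x=4: ŷ = 2.8 + 1.5·4 = 8.8; r = 11.8 − 8.8 = 3
x=7: ŷ = 2.8 + 1.5·7 = 13.3; r = 13.3 − 13.3 = 0
x=9: ŷ = 2.8 + 1.5·9 = 16.3; r = 16.3 − 16.3 = 0
SSE = 9 + 36 + 9 + 0 + 0 = 54
s = √(54/3) = √18 ≈ 4.24

s = 4.24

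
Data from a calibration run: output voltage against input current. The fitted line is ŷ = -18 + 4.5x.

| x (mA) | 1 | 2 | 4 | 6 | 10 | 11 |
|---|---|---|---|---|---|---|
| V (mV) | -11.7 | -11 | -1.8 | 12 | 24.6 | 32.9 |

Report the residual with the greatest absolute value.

x=1: ŷ = -18 + 4.5·1 = -13.5; e = -11.7 − (-13.5) = 1.8
x=2: ŷ = -18 + 4.5·2 = -9; e = -11 − (-9) = -2
x=4: ŷ = -18 + 4.5·4 = 0; e = -1.8 − 0 = -1.8
x=6: ŷ = -18 + 4.5·6 = 9; e = 12 − 9 = 3
x=10: ŷ = -18 + 4.5·10 = 27; e = 24.6 − 27 = -2.4
x=11: ŷ = -18 + 4.5·11 = 31.5; e = 32.9 − 31.5 = 1.4
Largest |e| is 3 at x = 6, residual 3.

e = 3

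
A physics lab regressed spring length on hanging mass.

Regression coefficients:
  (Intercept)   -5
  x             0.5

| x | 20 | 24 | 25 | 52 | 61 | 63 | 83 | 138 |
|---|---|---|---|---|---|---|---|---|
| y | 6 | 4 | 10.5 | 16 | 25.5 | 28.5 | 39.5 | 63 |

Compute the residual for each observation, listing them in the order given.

x=20: ŷ = -5 + 0.5·20 = 5; r = 6 − 5 = 1
x=24: ŷ = -5 + 0.5·24 = 7; r = 4 − 7 = -3
x=25: ŷ = -5 + 0.5·25 = 7.5; r = 10.5 − 7.5 = 3
x=52: ŷ = -5 + 0.5·52 = 21; r = 16 − 21 = -5
x=61: ŷ = -5 + 0.5·61 = 25.5; r = 25.5 − 25.5 = 0
x=63: ŷ = -5 + 0.5·63 = 26.5; r = 28.5 − 26.5 = 2
x=83: ŷ = -5 + 0.5·83 = 36.5; r = 39.5 − 36.5 = 3
x=138: ŷ = -5 + 0.5·138 = 64; r = 63 − 64 = -1

1, -3, 3, -5, 0, 2, 3, -1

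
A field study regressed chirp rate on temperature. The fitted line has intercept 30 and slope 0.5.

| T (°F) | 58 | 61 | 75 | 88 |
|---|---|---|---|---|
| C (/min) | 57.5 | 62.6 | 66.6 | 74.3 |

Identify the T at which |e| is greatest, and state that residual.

T = 61, e = 2.1

T=58: Ĉ = 30 + 0.5·58 = 59; e = 57.5 − 59 = -1.5
T=61: Ĉ = 30 + 0.5·61 = 60.5; e = 62.6 − 60.5 = 2.1
T=75: Ĉ = 30 + 0.5·75 = 67.5; e = 66.6 − 67.5 = -0.9
T=88: Ĉ = 30 + 0.5·88 = 74; e = 74.3 − 74 = 0.3
Largest |e| is 2.1 at T = 61, residual 2.1.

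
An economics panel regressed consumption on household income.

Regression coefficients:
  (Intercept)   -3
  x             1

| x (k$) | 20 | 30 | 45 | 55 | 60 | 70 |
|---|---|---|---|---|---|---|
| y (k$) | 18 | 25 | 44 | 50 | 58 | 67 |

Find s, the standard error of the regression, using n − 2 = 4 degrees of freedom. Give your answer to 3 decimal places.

x=20: ŷ = -3 + 20 = 17; e = 18 − 17 = 1
x=30: ŷ = -3 + 30 = 27; e = 25 − 27 = -2
x=45: ŷ = -3 + 45 = 42; e = 44 − 42 = 2
x=55: ŷ = -3 + 55 = 52; e = 50 − 52 = -2
x=60: ŷ = -3 + 60 = 57; e = 58 − 57 = 1
x=70: ŷ = -3 + 70 = 67; e = 67 − 67 = 0
SSE = 1 + 4 + 4 + 4 + 1 + 0 = 14
s = √(14/4) = √3.5 ≈ 1.871

s = 1.871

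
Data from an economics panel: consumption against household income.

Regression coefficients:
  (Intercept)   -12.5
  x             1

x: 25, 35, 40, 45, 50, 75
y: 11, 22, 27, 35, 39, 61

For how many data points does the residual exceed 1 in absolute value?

4

x=25: ŷ = -12.5 + 25 = 12.5; e = 11 − 12.5 = -1.5
x=35: ŷ = -12.5 + 35 = 22.5; e = 22 − 22.5 = -0.5
x=40: ŷ = -12.5 + 40 = 27.5; e = 27 − 27.5 = -0.5
x=45: ŷ = -12.5 + 45 = 32.5; e = 35 − 32.5 = 2.5
x=50: ŷ = -12.5 + 50 = 37.5; e = 39 − 37.5 = 1.5
x=75: ŷ = -12.5 + 75 = 62.5; e = 61 − 62.5 = -1.5
|e| > 1: x=25 (|e|=1.5), x=45 (|e|=2.5), x=50 (|e|=1.5), x=75 (|e|=1.5) → 4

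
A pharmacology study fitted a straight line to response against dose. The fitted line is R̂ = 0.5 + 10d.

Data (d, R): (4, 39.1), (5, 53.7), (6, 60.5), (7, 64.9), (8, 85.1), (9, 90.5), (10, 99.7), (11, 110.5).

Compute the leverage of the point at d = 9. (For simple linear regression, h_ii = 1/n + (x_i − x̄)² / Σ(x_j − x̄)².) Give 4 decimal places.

h = 0.1786

d̄ = (4 + 5 + 6 + 7 + 8 + 9 + 10 + 11)/8 = 7.5
Σ(d − d̄)² = 12.25 + 6.25 + 2.25 + 0.25 + 0.25 + 2.25 + 6.25 + 12.25 = 42
h = 1/8 + (1.5)²/42 = 0.125 + 0.0535714 = 0.1786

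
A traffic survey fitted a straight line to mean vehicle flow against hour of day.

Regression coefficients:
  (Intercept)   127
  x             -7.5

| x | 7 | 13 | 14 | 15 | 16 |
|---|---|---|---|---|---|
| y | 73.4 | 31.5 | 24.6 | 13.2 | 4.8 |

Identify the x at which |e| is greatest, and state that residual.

x = 14, e = 2.6

x=7: ŷ = 127 − 7.5·7 = 74.5; e = 73.4 − 74.5 = -1.1
x=13: ŷ = 127 − 7.5·13 = 29.5; e = 31.5 − 29.5 = 2
x=14: ŷ = 127 − 7.5·14 = 22; e = 24.6 − 22 = 2.6
x=15: ŷ = 127 − 7.5·15 = 14.5; e = 13.2 − 14.5 = -1.3
x=16: ŷ = 127 − 7.5·16 = 7; e = 4.8 − 7 = -2.2
Largest |e| is 2.6 at x = 14, residual 2.6.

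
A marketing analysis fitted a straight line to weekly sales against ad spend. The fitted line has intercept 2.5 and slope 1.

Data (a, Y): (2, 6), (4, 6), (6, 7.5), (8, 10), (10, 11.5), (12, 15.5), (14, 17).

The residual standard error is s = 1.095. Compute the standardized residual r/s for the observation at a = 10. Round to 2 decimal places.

ŷ = 2.5 + 10 = 12.5
r = 11.5 − 12.5 = -1
r/s = -1 / 1.095 = -0.91

-0.91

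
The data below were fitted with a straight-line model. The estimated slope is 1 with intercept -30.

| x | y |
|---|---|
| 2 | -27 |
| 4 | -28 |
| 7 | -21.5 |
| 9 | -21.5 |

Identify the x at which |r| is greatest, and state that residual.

x=2: ŷ = -30 + 2 = -28; r = -27 − (-28) = 1
x=4: ŷ = -30 + 4 = -26; r = -28 − (-26) = -2
x=7: ŷ = -30 + 7 = -23; r = -21.5 − (-23) = 1.5
x=9: ŷ = -30 + 9 = -21; r = -21.5 − (-21) = -0.5
Largest |r| is 2 at x = 4, residual -2.

x = 4, r = -2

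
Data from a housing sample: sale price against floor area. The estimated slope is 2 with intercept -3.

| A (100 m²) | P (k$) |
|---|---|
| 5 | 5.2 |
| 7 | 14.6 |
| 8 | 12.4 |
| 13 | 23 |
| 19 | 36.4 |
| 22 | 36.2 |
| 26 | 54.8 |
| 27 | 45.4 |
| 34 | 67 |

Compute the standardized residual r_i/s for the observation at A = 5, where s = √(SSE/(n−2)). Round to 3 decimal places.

-0.453

A=5: ŷ = -3 + 2·5 = 7; r = 5.2 − 7 = -1.8
A=7: ŷ = -3 + 2·7 = 11; r = 14.6 − 11 = 3.6
A=8: ŷ = -3 + 2·8 = 13; r = 12.4 − 13 = -0.6
A=13: ŷ = -3 + 2·13 = 23; r = 23 − 23 = 0
A=19: ŷ = -3 + 2·19 = 35; r = 36.4 − 35 = 1.4
A=22: ŷ = -3 + 2·22 = 41; r = 36.2 − 41 = -4.8
A=26: ŷ = -3 + 2·26 = 49; r = 54.8 − 49 = 5.8
A=27: ŷ = -3 + 2·27 = 51; r = 45.4 − 51 = -5.6
A=34: ŷ = -3 + 2·34 = 65; r = 67 − 65 = 2
SSE = 3.24 + 12.96 + 0.36 + 0 + 1.96 + 23.04 + 33.64 + 31.36 + 4 = 110.56
s = √(110.56/7) = 3.9742
r/s = -1.8 / 3.9742 = -0.453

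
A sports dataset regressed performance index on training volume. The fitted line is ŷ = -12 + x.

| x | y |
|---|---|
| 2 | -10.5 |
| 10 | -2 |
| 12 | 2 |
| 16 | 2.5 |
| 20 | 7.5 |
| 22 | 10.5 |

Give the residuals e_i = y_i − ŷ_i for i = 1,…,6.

-0.5, 0, 2, -1.5, -0.5, 0.5

x=2: ŷ = -12 + 2 = -10; e = -10.5 − (-10) = -0.5
x=10: ŷ = -12 + 10 = -2; e = -2 − (-2) = 0
x=12: ŷ = -12 + 12 = 0; e = 2 − 0 = 2
x=16: ŷ = -12 + 16 = 4; e = 2.5 − 4 = -1.5
x=20: ŷ = -12 + 20 = 8; e = 7.5 − 8 = -0.5
x=22: ŷ = -12 + 22 = 10; e = 10.5 − 10 = 0.5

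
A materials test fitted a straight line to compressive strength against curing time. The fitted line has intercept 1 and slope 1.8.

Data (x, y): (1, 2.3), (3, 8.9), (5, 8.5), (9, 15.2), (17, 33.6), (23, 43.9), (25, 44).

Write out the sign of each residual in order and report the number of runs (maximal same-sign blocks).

5 runs

x=1: ŷ = 1 + 1.8·1 = 2.8; e = 2.3 − 2.8 = -0.5
x=3: ŷ = 1 + 1.8·3 = 6.4; e = 8.9 − 6.4 = 2.5
x=5: ŷ = 1 + 1.8·5 = 10; e = 8.5 − 10 = -1.5
x=9: ŷ = 1 + 1.8·9 = 17.2; e = 15.2 − 17.2 = -2
x=17: ŷ = 1 + 1.8·17 = 31.6; e = 33.6 − 31.6 = 2
x=23: ŷ = 1 + 1.8·23 = 42.4; e = 43.9 − 42.4 = 1.5
x=25: ŷ = 1 + 1.8·25 = 46; e = 44 − 46 = -2
Signs: − + − − + + −
Runs: −×1, +×1, −×2, +×2, −×1 → 5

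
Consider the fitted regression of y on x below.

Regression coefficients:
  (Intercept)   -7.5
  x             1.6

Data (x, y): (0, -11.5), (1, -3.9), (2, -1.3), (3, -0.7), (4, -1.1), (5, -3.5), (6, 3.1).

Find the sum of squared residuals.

SSE = 50

x=0: ŷ = -7.5 + 1.6·0 = -7.5; r = -11.5 − (-7.5) = -4
x=1: ŷ = -7.5 + 1.6·1 = -5.9; r = -3.9 − (-5.9) = 2
x=2: ŷ = -7.5 + 1.6·2 = -4.3; r = -1.3 − (-4.3) = 3
x=3: ŷ = -7.5 + 1.6·3 = -2.7; r = -0.7 − (-2.7) = 2
x=4: ŷ = -7.5 + 1.6·4 = -1.1; r = -1.1 − (-1.1) = 0
x=5: ŷ = -7.5 + 1.6·5 = 0.5; r = -3.5 − 0.5 = -4
x=6: ŷ = -7.5 + 1.6·6 = 2.1; r = 3.1 − 2.1 = 1
SSE = 16 + 4 + 9 + 4 + 0 + 16 + 1 = 50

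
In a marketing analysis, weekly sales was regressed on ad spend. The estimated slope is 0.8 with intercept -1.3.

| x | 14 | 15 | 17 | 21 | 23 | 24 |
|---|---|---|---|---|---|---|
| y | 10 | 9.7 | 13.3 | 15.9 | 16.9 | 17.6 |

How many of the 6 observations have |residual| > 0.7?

2

x=14: ŷ = -1.3 + 0.8·14 = 9.9; r = 10 − 9.9 = 0.1
x=15: ŷ = -1.3 + 0.8·15 = 10.7; r = 9.7 − 10.7 = -1
x=17: ŷ = -1.3 + 0.8·17 = 12.3; r = 13.3 − 12.3 = 1
x=21: ŷ = -1.3 + 0.8·21 = 15.5; r = 15.9 − 15.5 = 0.4
x=23: ŷ = -1.3 + 0.8·23 = 17.1; r = 16.9 − 17.1 = -0.2
x=24: ŷ = -1.3 + 0.8·24 = 17.9; r = 17.6 − 17.9 = -0.3
|r| > 0.7: x=15 (|r|=1), x=17 (|r|=1) → 2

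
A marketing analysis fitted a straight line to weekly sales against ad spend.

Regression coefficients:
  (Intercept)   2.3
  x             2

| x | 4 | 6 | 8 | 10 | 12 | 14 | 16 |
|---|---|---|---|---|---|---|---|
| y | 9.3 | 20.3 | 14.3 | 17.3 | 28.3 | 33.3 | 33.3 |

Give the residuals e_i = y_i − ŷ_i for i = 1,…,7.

-1, 6, -4, -5, 2, 3, -1

x=4: ŷ = 2.3 + 2·4 = 10.3; e = 9.3 − 10.3 = -1
x=6: ŷ = 2.3 + 2·6 = 14.3; e = 20.3 − 14.3 = 6
x=8: ŷ = 2.3 + 2·8 = 18.3; e = 14.3 − 18.3 = -4
x=10: ŷ = 2.3 + 2·10 = 22.3; e = 17.3 − 22.3 = -5
x=12: ŷ = 2.3 + 2·12 = 26.3; e = 28.3 − 26.3 = 2
x=14: ŷ = 2.3 + 2·14 = 30.3; e = 33.3 − 30.3 = 3
x=16: ŷ = 2.3 + 2·16 = 34.3; e = 33.3 − 34.3 = -1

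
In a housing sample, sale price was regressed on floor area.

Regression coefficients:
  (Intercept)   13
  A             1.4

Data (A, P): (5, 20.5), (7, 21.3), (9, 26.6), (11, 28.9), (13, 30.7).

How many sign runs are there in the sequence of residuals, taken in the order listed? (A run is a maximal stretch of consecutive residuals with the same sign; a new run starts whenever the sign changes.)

A=5: ŷ = 13 + 1.4·5 = 20; e = 20.5 − 20 = 0.5
A=7: ŷ = 13 + 1.4·7 = 22.8; e = 21.3 − 22.8 = -1.5
A=9: ŷ = 13 + 1.4·9 = 25.6; e = 26.6 − 25.6 = 1
A=11: ŷ = 13 + 1.4·11 = 28.4; e = 28.9 − 28.4 = 0.5
A=13: ŷ = 13 + 1.4·13 = 31.2; e = 30.7 − 31.2 = -0.5
Signs: + − + + −
Runs: +×1, −×1, +×2, −×1 → 4

4 runs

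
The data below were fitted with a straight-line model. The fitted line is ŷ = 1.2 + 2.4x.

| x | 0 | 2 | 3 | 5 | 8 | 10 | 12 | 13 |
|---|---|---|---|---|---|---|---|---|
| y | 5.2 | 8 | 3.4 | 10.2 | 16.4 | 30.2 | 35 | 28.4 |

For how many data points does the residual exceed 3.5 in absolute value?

6

x=0: ŷ = 1.2 + 2.4·0 = 1.2; r = 5.2 − 1.2 = 4
x=2: ŷ = 1.2 + 2.4·2 = 6; r = 8 − 6 = 2
x=3: ŷ = 1.2 + 2.4·3 = 8.4; r = 3.4 − 8.4 = -5
x=5: ŷ = 1.2 + 2.4·5 = 13.2; r = 10.2 − 13.2 = -3
x=8: ŷ = 1.2 + 2.4·8 = 20.4; r = 16.4 − 20.4 = -4
x=10: ŷ = 1.2 + 2.4·10 = 25.2; r = 30.2 − 25.2 = 5
x=12: ŷ = 1.2 + 2.4·12 = 30; r = 35 − 30 = 5
x=13: ŷ = 1.2 + 2.4·13 = 32.4; r = 28.4 − 32.4 = -4
|r| > 3.5: x=0 (|r|=4), x=3 (|r|=5), x=8 (|r|=4), x=10 (|r|=5), x=12 (|r|=5), x=13 (|r|=4) → 6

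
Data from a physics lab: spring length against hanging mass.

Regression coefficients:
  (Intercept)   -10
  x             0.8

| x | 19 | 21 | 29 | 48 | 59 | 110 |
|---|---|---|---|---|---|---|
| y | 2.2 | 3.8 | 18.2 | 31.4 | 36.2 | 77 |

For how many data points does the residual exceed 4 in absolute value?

1

x=19: ŷ = -10 + 0.8·19 = 5.2; r = 2.2 − 5.2 = -3
x=21: ŷ = -10 + 0.8·21 = 6.8; r = 3.8 − 6.8 = -3
x=29: ŷ = -10 + 0.8·29 = 13.2; r = 18.2 − 13.2 = 5
x=48: ŷ = -10 + 0.8·48 = 28.4; r = 31.4 − 28.4 = 3
x=59: ŷ = -10 + 0.8·59 = 37.2; r = 36.2 − 37.2 = -1
x=110: ŷ = -10 + 0.8·110 = 78; r = 77 − 78 = -1
|r| > 4: x=29 (|r|=5) → 1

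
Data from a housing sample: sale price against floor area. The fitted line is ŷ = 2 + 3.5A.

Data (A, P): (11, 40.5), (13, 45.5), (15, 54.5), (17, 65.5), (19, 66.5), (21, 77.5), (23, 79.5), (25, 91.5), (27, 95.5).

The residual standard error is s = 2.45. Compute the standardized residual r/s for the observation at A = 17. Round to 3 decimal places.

ŷ = 2 + 3.5·17 = 61.5
r = 65.5 − 61.5 = 4
r/s = 4 / 2.45 = 1.633

1.633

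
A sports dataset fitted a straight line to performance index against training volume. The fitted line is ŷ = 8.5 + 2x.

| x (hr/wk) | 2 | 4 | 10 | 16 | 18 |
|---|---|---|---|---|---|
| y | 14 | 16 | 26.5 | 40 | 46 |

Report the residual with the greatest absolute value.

x=2: ŷ = 8.5 + 2·2 = 12.5; r = 14 − 12.5 = 1.5
x=4: ŷ = 8.5 + 2·4 = 16.5; r = 16 − 16.5 = -0.5
x=10: ŷ = 8.5 + 2·10 = 28.5; r = 26.5 − 28.5 = -2
x=16: ŷ = 8.5 + 2·16 = 40.5; r = 40 − 40.5 = -0.5
x=18: ŷ = 8.5 + 2·18 = 44.5; r = 46 − 44.5 = 1.5
Largest |r| is 2 at x = 10, residual -2.

r = -2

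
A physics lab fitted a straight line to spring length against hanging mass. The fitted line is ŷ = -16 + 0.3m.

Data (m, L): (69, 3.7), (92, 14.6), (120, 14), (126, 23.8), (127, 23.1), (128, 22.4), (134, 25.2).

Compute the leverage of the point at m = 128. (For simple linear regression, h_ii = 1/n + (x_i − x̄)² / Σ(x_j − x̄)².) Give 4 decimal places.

h = 0.2020

m̄ = (69 + 92 + 120 + 126 + 127 + 128 + 134)/7 = 113.714
Σ(m − m̄)² = 1999.37 + 471.51 + 39.5102 + 150.939 + 176.51 + 204.082 + 411.51 = 3453.43
h = 1/7 + (14.2857)²/3453.43 = 0.142857 + 0.0590954 = 0.2020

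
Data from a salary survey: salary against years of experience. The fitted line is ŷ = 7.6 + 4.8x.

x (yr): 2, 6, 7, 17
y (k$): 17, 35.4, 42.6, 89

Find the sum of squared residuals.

x=2: ŷ = 7.6 + 4.8·2 = 17.2; e = 17 − 17.2 = -0.2
x=6: ŷ = 7.6 + 4.8·6 = 36.4; e = 35.4 − 36.4 = -1
x=7: ŷ = 7.6 + 4.8·7 = 41.2; e = 42.6 − 41.2 = 1.4
x=17: ŷ = 7.6 + 4.8·17 = 89.2; e = 89 − 89.2 = -0.2
SSE = 0.04 + 1 + 1.96 + 0.04 = 3.04

SSE = 3.04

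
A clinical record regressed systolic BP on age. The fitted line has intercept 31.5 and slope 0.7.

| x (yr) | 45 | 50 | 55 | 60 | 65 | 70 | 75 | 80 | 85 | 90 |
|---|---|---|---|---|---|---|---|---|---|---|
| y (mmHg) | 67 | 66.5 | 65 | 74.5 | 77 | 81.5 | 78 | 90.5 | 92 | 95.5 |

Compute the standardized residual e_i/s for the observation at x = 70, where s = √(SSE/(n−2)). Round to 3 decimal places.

x=45: ŷ = 31.5 + 0.7·45 = 63; e = 67 − 63 = 4
x=50: ŷ = 31.5 + 0.7·50 = 66.5; e = 66.5 − 66.5 = 0
x=55: ŷ = 31.5 + 0.7·55 = 70; e = 65 − 70 = -5
x=60: ŷ = 31.5 + 0.7·60 = 73.5; e = 74.5 − 73.5 = 1
x=65: ŷ = 31.5 + 0.7·65 = 77; e = 77 − 77 = 0
x=70: ŷ = 31.5 + 0.7·70 = 80.5; e = 81.5 − 80.5 = 1
x=75: ŷ = 31.5 + 0.7·75 = 84; e = 78 − 84 = -6
x=80: ŷ = 31.5 + 0.7·80 = 87.5; e = 90.5 − 87.5 = 3
x=85: ŷ = 31.5 + 0.7·85 = 91; e = 92 − 91 = 1
x=90: ŷ = 31.5 + 0.7·90 = 94.5; e = 95.5 − 94.5 = 1
SSE = 16 + 0 + 25 + 1 + 0 + 1 + 36 + 9 + 1 + 1 = 90
s = √(90/8) = 3.3541
e/s = 1 / 3.3541 = 0.298

0.298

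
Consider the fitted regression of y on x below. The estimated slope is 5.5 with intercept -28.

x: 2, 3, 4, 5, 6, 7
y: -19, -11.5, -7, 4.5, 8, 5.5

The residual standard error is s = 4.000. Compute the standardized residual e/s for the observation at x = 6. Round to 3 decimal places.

0.750

ŷ = -28 + 5.5·6 = 5
e = 8 − 5 = 3
e/s = 3 / 4.000 = 0.750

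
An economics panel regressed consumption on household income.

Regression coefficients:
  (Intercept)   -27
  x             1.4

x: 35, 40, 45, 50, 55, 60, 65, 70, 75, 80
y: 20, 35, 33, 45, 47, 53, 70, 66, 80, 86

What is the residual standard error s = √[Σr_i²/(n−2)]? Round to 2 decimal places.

x=35: ŷ = -27 + 1.4·35 = 22; r = 20 − 22 = -2
x=40: ŷ = -27 + 1.4·40 = 29; r = 35 − 29 = 6
x=45: ŷ = -27 + 1.4·45 = 36; r = 33 − 36 = -3
x=50: ŷ = -27 + 1.4·50 = 43; r = 45 − 43 = 2
x=55: ŷ = -27 + 1.4·55 = 50; r = 47 − 50 = -3
x=60: ŷ = -27 + 1.4·60 = 57; r = 53 − 57 = -4
x=65: ŷ = -27 + 1.4·65 = 64; r = 70 − 64 = 6
x=70: ŷ = -27 + 1.4·70 = 71; r = 66 − 71 = -5
x=75: ŷ = -27 + 1.4·75 = 78; r = 80 − 78 = 2
x=80: ŷ = -27 + 1.4·80 = 85; r = 86 − 85 = 1
SSE = 4 + 36 + 9 + 4 + 9 + 16 + 36 + 25 + 4 + 1 = 144
s = √(144/8) = √18 ≈ 4.24

s = 4.24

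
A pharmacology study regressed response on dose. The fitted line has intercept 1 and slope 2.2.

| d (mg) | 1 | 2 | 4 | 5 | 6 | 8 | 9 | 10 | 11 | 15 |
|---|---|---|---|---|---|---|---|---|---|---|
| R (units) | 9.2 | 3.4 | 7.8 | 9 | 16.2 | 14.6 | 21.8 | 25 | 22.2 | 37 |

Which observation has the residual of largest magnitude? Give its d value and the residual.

d=1: R̂ = 1 + 2.2·1 = 3.2; e = 9.2 − 3.2 = 6
d=2: R̂ = 1 + 2.2·2 = 5.4; e = 3.4 − 5.4 = -2
d=4: R̂ = 1 + 2.2·4 = 9.8; e = 7.8 − 9.8 = -2
d=5: R̂ = 1 + 2.2·5 = 12; e = 9 − 12 = -3
d=6: R̂ = 1 + 2.2·6 = 14.2; e = 16.2 − 14.2 = 2
d=8: R̂ = 1 + 2.2·8 = 18.6; e = 14.6 − 18.6 = -4
d=9: R̂ = 1 + 2.2·9 = 20.8; e = 21.8 − 20.8 = 1
d=10: R̂ = 1 + 2.2·10 = 23; e = 25 − 23 = 2
d=11: R̂ = 1 + 2.2·11 = 25.2; e = 22.2 − 25.2 = -3
d=15: R̂ = 1 + 2.2·15 = 34; e = 37 − 34 = 3
Largest |e| is 6 at d = 1, residual 6.

d = 1, e = 6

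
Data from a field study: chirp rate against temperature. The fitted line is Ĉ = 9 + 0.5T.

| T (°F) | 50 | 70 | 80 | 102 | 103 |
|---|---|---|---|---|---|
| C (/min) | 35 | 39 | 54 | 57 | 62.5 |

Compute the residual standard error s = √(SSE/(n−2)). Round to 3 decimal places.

T=50: Ĉ = 9 + 0.5·50 = 34; r = 35 − 34 = 1
T=70: Ĉ = 9 + 0.5·70 = 44; r = 39 − 44 = -5
T=80: Ĉ = 9 + 0.5·80 = 49; r = 54 − 49 = 5
T=102: Ĉ = 9 + 0.5·102 = 60; r = 57 − 60 = -3
T=103: Ĉ = 9 + 0.5·103 = 60.5; r = 62.5 − 60.5 = 2
SSE = 1 + 25 + 25 + 9 + 4 = 64
s = √(64/3) = √21.3333 ≈ 4.619

s = 4.619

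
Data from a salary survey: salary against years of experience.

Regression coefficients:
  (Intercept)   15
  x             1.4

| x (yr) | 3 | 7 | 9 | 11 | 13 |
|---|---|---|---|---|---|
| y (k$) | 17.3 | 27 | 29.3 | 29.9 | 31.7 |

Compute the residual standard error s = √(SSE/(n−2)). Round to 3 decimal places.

s = 2.148

x=3: ŷ = 15 + 1.4·3 = 19.2; r = 17.3 − 19.2 = -1.9
x=7: ŷ = 15 + 1.4·7 = 24.8; r = 27 − 24.8 = 2.2
x=9: ŷ = 15 + 1.4·9 = 27.6; r = 29.3 − 27.6 = 1.7
x=11: ŷ = 15 + 1.4·11 = 30.4; r = 29.9 − 30.4 = -0.5
x=13: ŷ = 15 + 1.4·13 = 33.2; r = 31.7 − 33.2 = -1.5
SSE = 3.61 + 4.84 + 2.89 + 0.25 + 2.25 = 13.84
s = √(13.84/3) = √4.61333 ≈ 2.148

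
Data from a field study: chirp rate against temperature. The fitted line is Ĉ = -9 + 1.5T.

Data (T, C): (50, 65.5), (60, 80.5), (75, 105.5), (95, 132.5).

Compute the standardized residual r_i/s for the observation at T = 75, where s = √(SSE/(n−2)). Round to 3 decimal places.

1.206

T=50: Ĉ = -9 + 1.5·50 = 66; r = 65.5 − 66 = -0.5
T=60: Ĉ = -9 + 1.5·60 = 81; r = 80.5 − 81 = -0.5
T=75: Ĉ = -9 + 1.5·75 = 103.5; r = 105.5 − 103.5 = 2
T=95: Ĉ = -9 + 1.5·95 = 133.5; r = 132.5 − 133.5 = -1
SSE = 0.25 + 0.25 + 4 + 1 = 5.5
s = √(5.5/2) = 1.65831
r/s = 2 / 1.65831 = 1.206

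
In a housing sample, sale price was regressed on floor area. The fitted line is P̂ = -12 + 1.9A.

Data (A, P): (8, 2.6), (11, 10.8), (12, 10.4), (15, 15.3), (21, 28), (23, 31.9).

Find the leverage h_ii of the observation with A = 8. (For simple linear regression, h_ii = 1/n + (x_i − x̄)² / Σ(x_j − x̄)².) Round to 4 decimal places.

Ā = (8 + 11 + 12 + 15 + 21 + 23)/6 = 15
Σ(A − Ā)² = 49 + 16 + 9 + 0 + 36 + 64 = 174
h = 1/6 + (-7)²/174 = 0.166667 + 0.281609 = 0.4483

h = 0.4483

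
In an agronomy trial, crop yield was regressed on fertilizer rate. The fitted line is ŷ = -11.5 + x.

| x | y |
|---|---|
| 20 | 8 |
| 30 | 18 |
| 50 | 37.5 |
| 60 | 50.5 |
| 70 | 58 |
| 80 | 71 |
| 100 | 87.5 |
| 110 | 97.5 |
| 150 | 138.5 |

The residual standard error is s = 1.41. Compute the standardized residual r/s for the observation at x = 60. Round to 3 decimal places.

ŷ = -11.5 + 60 = 48.5
r = 50.5 − 48.5 = 2
r/s = 2 / 1.41 = 1.418

1.418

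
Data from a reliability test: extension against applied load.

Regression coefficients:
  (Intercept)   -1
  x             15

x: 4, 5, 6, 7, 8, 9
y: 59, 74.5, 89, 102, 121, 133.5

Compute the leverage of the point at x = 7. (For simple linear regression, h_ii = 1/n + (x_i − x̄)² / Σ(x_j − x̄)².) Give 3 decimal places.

x̄ = (4 + 5 + 6 + 7 + 8 + 9)/6 = 6.5
Σ(x − x̄)² = 6.25 + 2.25 + 0.25 + 0.25 + 2.25 + 6.25 = 17.5
h = 1/6 + (0.5)²/17.5 = 0.166667 + 0.0142857 = 0.181

h = 0.181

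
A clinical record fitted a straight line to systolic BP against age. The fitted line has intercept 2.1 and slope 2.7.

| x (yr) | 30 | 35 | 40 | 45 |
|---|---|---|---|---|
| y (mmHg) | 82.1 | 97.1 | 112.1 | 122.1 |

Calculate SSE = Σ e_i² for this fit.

SSE = 7.5

x=30: ŷ = 2.1 + 2.7·30 = 83.1; e = 82.1 − 83.1 = -1
x=35: ŷ = 2.1 + 2.7·35 = 96.6; e = 97.1 − 96.6 = 0.5
x=40: ŷ = 2.1 + 2.7·40 = 110.1; e = 112.1 − 110.1 = 2
x=45: ŷ = 2.1 + 2.7·45 = 123.6; e = 122.1 − 123.6 = -1.5
SSE = 1 + 0.25 + 4 + 2.25 = 7.5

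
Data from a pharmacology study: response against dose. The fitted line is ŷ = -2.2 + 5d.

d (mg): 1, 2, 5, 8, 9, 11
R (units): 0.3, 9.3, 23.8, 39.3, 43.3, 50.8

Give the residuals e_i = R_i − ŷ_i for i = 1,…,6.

-2.5, 1.5, 1, 1.5, 0.5, -2

d=1: ŷ = -2.2 + 5·1 = 2.8; e = 0.3 − 2.8 = -2.5
d=2: ŷ = -2.2 + 5·2 = 7.8; e = 9.3 − 7.8 = 1.5
d=5: ŷ = -2.2 + 5·5 = 22.8; e = 23.8 − 22.8 = 1
d=8: ŷ = -2.2 + 5·8 = 37.8; e = 39.3 − 37.8 = 1.5
d=9: ŷ = -2.2 + 5·9 = 42.8; e = 43.3 − 42.8 = 0.5
d=11: ŷ = -2.2 + 5·11 = 52.8; e = 50.8 − 52.8 = -2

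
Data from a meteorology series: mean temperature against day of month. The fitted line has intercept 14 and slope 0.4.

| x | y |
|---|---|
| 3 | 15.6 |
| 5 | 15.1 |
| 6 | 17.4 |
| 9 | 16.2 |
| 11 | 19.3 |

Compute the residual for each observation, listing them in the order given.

0.4, -0.9, 1, -1.4, 0.9

x=3: ŷ = 14 + 0.4·3 = 15.2; e = 15.6 − 15.2 = 0.4
x=5: ŷ = 14 + 0.4·5 = 16; e = 15.1 − 16 = -0.9
x=6: ŷ = 14 + 0.4·6 = 16.4; e = 17.4 − 16.4 = 1
x=9: ŷ = 14 + 0.4·9 = 17.6; e = 16.2 − 17.6 = -1.4
x=11: ŷ = 14 + 0.4·11 = 18.4; e = 19.3 − 18.4 = 0.9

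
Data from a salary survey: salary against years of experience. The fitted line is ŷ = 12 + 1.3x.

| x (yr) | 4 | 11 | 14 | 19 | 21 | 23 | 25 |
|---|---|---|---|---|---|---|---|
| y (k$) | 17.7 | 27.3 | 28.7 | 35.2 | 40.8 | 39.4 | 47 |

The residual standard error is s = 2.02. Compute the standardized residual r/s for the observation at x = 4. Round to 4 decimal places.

ŷ = 12 + 1.3·4 = 17.2
r = 17.7 − 17.2 = 0.5
r/s = 0.5 / 2.02 = 0.2475

0.2475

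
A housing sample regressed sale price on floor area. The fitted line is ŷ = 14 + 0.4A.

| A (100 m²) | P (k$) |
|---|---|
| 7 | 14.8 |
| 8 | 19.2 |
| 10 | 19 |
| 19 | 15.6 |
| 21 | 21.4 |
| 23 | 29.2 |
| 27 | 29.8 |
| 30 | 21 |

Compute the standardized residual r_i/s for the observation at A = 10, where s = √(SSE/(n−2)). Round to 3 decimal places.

A=7: ŷ = 14 + 0.4·7 = 16.8; r = 14.8 − 16.8 = -2
A=8: ŷ = 14 + 0.4·8 = 17.2; r = 19.2 − 17.2 = 2
A=10: ŷ = 14 + 0.4·10 = 18; r = 19 − 18 = 1
A=19: ŷ = 14 + 0.4·19 = 21.6; r = 15.6 − 21.6 = -6
A=21: ŷ = 14 + 0.4·21 = 22.4; r = 21.4 − 22.4 = -1
A=23: ŷ = 14 + 0.4·23 = 23.2; r = 29.2 − 23.2 = 6
A=27: ŷ = 14 + 0.4·27 = 24.8; r = 29.8 − 24.8 = 5
A=30: ŷ = 14 + 0.4·30 = 26; r = 21 − 26 = -5
SSE = 4 + 4 + 1 + 36 + 1 + 36 + 25 + 25 = 132
s = √(132/6) = 4.69042
r/s = 1 / 4.69042 = 0.213

0.213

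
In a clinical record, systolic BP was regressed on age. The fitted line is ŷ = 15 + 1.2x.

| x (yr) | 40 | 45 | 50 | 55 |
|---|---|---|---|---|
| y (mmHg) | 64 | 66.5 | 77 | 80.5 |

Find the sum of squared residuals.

SSE = 11.5

x=40: ŷ = 15 + 1.2·40 = 63; e = 64 − 63 = 1
x=45: ŷ = 15 + 1.2·45 = 69; e = 66.5 − 69 = -2.5
x=50: ŷ = 15 + 1.2·50 = 75; e = 77 − 75 = 2
x=55: ŷ = 15 + 1.2·55 = 81; e = 80.5 − 81 = -0.5
SSE = 1 + 6.25 + 4 + 0.25 = 11.5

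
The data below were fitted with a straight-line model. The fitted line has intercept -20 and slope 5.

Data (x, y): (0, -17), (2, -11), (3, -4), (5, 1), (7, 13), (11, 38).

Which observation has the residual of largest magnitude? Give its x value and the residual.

x = 5, r = -4

x=0: ŷ = -20 + 5·0 = -20; r = -17 − (-20) = 3
x=2: ŷ = -20 + 5·2 = -10; r = -11 − (-10) = -1
x=3: ŷ = -20 + 5·3 = -5; r = -4 − (-5) = 1
x=5: ŷ = -20 + 5·5 = 5; r = 1 − 5 = -4
x=7: ŷ = -20 + 5·7 = 15; r = 13 − 15 = -2
x=11: ŷ = -20 + 5·11 = 35; r = 38 − 35 = 3
Largest |r| is 4 at x = 5, residual -4.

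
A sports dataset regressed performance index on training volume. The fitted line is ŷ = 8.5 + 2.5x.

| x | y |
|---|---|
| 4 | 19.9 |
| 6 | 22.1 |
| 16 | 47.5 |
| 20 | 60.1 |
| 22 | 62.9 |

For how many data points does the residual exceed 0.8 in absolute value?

x=4: ŷ = 8.5 + 2.5·4 = 18.5; e = 19.9 − 18.5 = 1.4
x=6: ŷ = 8.5 + 2.5·6 = 23.5; e = 22.1 − 23.5 = -1.4
x=16: ŷ = 8.5 + 2.5·16 = 48.5; e = 47.5 − 48.5 = -1
x=20: ŷ = 8.5 + 2.5·20 = 58.5; e = 60.1 − 58.5 = 1.6
x=22: ŷ = 8.5 + 2.5·22 = 63.5; e = 62.9 − 63.5 = -0.6
|e| > 0.8: x=4 (|e|=1.4), x=6 (|e|=1.4), x=16 (|e|=1), x=20 (|e|=1.6) → 4

4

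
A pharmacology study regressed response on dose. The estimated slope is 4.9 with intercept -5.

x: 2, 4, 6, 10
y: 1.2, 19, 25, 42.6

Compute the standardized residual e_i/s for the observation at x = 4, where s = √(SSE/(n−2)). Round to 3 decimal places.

x=2: ŷ = -5 + 4.9·2 = 4.8; e = 1.2 − 4.8 = -3.6
x=4: ŷ = -5 + 4.9·4 = 14.6; e = 19 − 14.6 = 4.4
x=6: ŷ = -5 + 4.9·6 = 24.4; e = 25 − 24.4 = 0.6
x=10: ŷ = -5 + 4.9·10 = 44; e = 42.6 − 44 = -1.4
SSE = 12.96 + 19.36 + 0.36 + 1.96 = 34.64
s = √(34.64/2) = 4.16173
e/s = 4.4 / 4.16173 = 1.057

1.057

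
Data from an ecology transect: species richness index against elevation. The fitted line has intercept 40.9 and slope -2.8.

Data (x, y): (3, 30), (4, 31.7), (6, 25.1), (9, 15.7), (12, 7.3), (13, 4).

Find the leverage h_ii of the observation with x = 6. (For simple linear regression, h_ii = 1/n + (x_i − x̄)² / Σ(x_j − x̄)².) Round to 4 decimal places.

h = 0.2054

x̄ = (3 + 4 + 6 + 9 + 12 + 13)/6 = 7.83333
Σ(x − x̄)² = 23.3611 + 14.6944 + 3.36111 + 1.36111 + 17.3611 + 26.6944 = 86.8333
h = 1/6 + (-1.83333)²/86.8333 = 0.166667 + 0.0387076 = 0.2054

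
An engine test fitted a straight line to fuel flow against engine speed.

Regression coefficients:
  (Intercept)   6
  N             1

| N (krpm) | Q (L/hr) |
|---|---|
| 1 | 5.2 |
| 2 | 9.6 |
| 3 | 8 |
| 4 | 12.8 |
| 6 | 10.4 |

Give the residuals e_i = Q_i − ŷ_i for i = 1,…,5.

-1.8, 1.6, -1, 2.8, -1.6

N=1: ŷ = 6 + 1 = 7; e = 5.2 − 7 = -1.8
N=2: ŷ = 6 + 2 = 8; e = 9.6 − 8 = 1.6
N=3: ŷ = 6 + 3 = 9; e = 8 − 9 = -1
N=4: ŷ = 6 + 4 = 10; e = 12.8 − 10 = 2.8
N=6: ŷ = 6 + 6 = 12; e = 10.4 − 12 = -1.6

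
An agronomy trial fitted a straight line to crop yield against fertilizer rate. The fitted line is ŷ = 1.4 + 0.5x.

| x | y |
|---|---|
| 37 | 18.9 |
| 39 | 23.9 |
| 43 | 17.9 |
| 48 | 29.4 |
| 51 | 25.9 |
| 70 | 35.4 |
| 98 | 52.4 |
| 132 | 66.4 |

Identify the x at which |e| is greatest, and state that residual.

x=37: ŷ = 1.4 + 0.5·37 = 19.9; e = 18.9 − 19.9 = -1
x=39: ŷ = 1.4 + 0.5·39 = 20.9; e = 23.9 − 20.9 = 3
x=43: ŷ = 1.4 + 0.5·43 = 22.9; e = 17.9 − 22.9 = -5
x=48: ŷ = 1.4 + 0.5·48 = 25.4; e = 29.4 − 25.4 = 4
x=51: ŷ = 1.4 + 0.5·51 = 26.9; e = 25.9 − 26.9 = -1
x=70: ŷ = 1.4 + 0.5·70 = 36.4; e = 35.4 − 36.4 = -1
x=98: ŷ = 1.4 + 0.5·98 = 50.4; e = 52.4 − 50.4 = 2
x=132: ŷ = 1.4 + 0.5·132 = 67.4; e = 66.4 − 67.4 = -1
Largest |e| is 5 at x = 43, residual -5.

x = 43, e = -5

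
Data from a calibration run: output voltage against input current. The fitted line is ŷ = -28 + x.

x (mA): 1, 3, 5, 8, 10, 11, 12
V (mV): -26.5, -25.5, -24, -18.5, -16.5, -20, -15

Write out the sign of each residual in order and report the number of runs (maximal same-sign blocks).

x=1: ŷ = -28 + 1 = -27; e = -26.5 − (-27) = 0.5
x=3: ŷ = -28 + 3 = -25; e = -25.5 − (-25) = -0.5
x=5: ŷ = -28 + 5 = -23; e = -24 − (-23) = -1
x=8: ŷ = -28 + 8 = -20; e = -18.5 − (-20) = 1.5
x=10: ŷ = -28 + 10 = -18; e = -16.5 − (-18) = 1.5
x=11: ŷ = -28 + 11 = -17; e = -20 − (-17) = -3
x=12: ŷ = -28 + 12 = -16; e = -15 − (-16) = 1
Signs: + − − + + − +
Runs: +×1, −×2, +×2, −×1, +×1 → 5

5 runs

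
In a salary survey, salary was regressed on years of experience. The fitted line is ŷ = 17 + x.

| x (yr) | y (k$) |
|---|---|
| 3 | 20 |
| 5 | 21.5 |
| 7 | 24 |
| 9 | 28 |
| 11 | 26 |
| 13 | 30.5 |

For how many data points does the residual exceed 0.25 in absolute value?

4

x=3: ŷ = 17 + 3 = 20; r = 20 − 20 = 0
x=5: ŷ = 17 + 5 = 22; r = 21.5 − 22 = -0.5
x=7: ŷ = 17 + 7 = 24; r = 24 − 24 = 0
x=9: ŷ = 17 + 9 = 26; r = 28 − 26 = 2
x=11: ŷ = 17 + 11 = 28; r = 26 − 28 = -2
x=13: ŷ = 17 + 13 = 30; r = 30.5 − 30 = 0.5
|r| > 0.25: x=5 (|r|=0.5), x=9 (|r|=2), x=11 (|r|=2), x=13 (|r|=0.5) → 4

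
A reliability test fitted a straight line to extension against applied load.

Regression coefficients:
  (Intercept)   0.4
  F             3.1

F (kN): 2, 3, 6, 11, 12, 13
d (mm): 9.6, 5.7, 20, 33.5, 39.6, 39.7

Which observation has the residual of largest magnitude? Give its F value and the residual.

F=2: d̂ = 0.4 + 3.1·2 = 6.6; e = 9.6 − 6.6 = 3
F=3: d̂ = 0.4 + 3.1·3 = 9.7; e = 5.7 − 9.7 = -4
F=6: d̂ = 0.4 + 3.1·6 = 19; e = 20 − 19 = 1
F=11: d̂ = 0.4 + 3.1·11 = 34.5; e = 33.5 − 34.5 = -1
F=12: d̂ = 0.4 + 3.1·12 = 37.6; e = 39.6 − 37.6 = 2
F=13: d̂ = 0.4 + 3.1·13 = 40.7; e = 39.7 − 40.7 = -1
Largest |e| is 4 at F = 3, residual -4.

F = 3, e = -4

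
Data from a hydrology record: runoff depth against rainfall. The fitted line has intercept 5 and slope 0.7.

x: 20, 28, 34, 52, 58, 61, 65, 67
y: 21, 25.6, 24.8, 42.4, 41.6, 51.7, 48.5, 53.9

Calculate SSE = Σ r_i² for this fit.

x=20: ŷ = 5 + 0.7·20 = 19; r = 21 − 19 = 2
x=28: ŷ = 5 + 0.7·28 = 24.6; r = 25.6 − 24.6 = 1
x=34: ŷ = 5 + 0.7·34 = 28.8; r = 24.8 − 28.8 = -4
x=52: ŷ = 5 + 0.7·52 = 41.4; r = 42.4 − 41.4 = 1
x=58: ŷ = 5 + 0.7·58 = 45.6; r = 41.6 − 45.6 = -4
x=61: ŷ = 5 + 0.7·61 = 47.7; r = 51.7 − 47.7 = 4
x=65: ŷ = 5 + 0.7·65 = 50.5; r = 48.5 − 50.5 = -2
x=67: ŷ = 5 + 0.7·67 = 51.9; r = 53.9 − 51.9 = 2
SSE = 4 + 1 + 16 + 1 + 16 + 16 + 4 + 4 = 62

SSE = 62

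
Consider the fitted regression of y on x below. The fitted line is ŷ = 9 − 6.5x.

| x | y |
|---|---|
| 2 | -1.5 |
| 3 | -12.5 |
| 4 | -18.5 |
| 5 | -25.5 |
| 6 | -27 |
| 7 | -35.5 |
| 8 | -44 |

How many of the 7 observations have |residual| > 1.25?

5

x=2: ŷ = 9 − 6.5·2 = -4; e = -1.5 − (-4) = 2.5
x=3: ŷ = 9 − 6.5·3 = -10.5; e = -12.5 − (-10.5) = -2
x=4: ŷ = 9 − 6.5·4 = -17; e = -18.5 − (-17) = -1.5
x=5: ŷ = 9 − 6.5·5 = -23.5; e = -25.5 − (-23.5) = -2
x=6: ŷ = 9 − 6.5·6 = -30; e = -27 − (-30) = 3
x=7: ŷ = 9 − 6.5·7 = -36.5; e = -35.5 − (-36.5) = 1
x=8: ŷ = 9 − 6.5·8 = -43; e = -44 − (-43) = -1
|e| > 1.25: x=2 (|e|=2.5), x=3 (|e|=2), x=4 (|e|=1.5), x=5 (|e|=2), x=6 (|e|=3) → 5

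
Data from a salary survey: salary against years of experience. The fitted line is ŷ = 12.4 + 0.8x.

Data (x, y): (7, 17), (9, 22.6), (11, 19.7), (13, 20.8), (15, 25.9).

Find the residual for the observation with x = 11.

e = -1.5

ŷ = 12.4 + 0.8·11 = 21.2
e = 19.7 − 21.2 = -1.5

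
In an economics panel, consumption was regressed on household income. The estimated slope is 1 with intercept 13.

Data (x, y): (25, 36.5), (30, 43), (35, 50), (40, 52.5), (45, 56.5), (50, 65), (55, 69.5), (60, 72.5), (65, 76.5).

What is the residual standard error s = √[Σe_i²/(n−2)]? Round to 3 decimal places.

x=25: ŷ = 13 + 25 = 38; e = 36.5 − 38 = -1.5
x=30: ŷ = 13 + 30 = 43; e = 43 − 43 = 0
x=35: ŷ = 13 + 35 = 48; e = 50 − 48 = 2
x=40: ŷ = 13 + 40 = 53; e = 52.5 − 53 = -0.5
x=45: ŷ = 13 + 45 = 58; e = 56.5 − 58 = -1.5
x=50: ŷ = 13 + 50 = 63; e = 65 − 63 = 2
x=55: ŷ = 13 + 55 = 68; e = 69.5 − 68 = 1.5
x=60: ŷ = 13 + 60 = 73; e = 72.5 − 73 = -0.5
x=65: ŷ = 13 + 65 = 78; e = 76.5 − 78 = -1.5
SSE = 2.25 + 0 + 4 + 0.25 + 2.25 + 4 + 2.25 + 0.25 + 2.25 = 17.5
s = √(17.5/7) = √2.5 ≈ 1.581

s = 1.581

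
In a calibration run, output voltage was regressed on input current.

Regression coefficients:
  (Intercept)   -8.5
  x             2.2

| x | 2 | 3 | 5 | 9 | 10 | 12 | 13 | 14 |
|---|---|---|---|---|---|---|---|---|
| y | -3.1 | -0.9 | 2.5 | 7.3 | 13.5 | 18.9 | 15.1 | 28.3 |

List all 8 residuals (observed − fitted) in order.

x=2: ŷ = -8.5 + 2.2·2 = -4.1; e = -3.1 − (-4.1) = 1
x=3: ŷ = -8.5 + 2.2·3 = -1.9; e = -0.9 − (-1.9) = 1
x=5: ŷ = -8.5 + 2.2·5 = 2.5; e = 2.5 − 2.5 = 0
x=9: ŷ = -8.5 + 2.2·9 = 11.3; e = 7.3 − 11.3 = -4
x=10: ŷ = -8.5 + 2.2·10 = 13.5; e = 13.5 − 13.5 = 0
x=12: ŷ = -8.5 + 2.2·12 = 17.9; e = 18.9 − 17.9 = 1
x=13: ŷ = -8.5 + 2.2·13 = 20.1; e = 15.1 − 20.1 = -5
x=14: ŷ = -8.5 + 2.2·14 = 22.3; e = 28.3 − 22.3 = 6

1, 1, 0, -4, 0, 1, -5, 6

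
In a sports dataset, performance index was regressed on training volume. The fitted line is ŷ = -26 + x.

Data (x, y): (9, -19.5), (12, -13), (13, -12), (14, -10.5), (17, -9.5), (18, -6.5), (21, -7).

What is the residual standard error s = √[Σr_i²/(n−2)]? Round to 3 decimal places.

x=9: ŷ = -26 + 9 = -17; r = -19.5 − (-17) = -2.5
x=12: ŷ = -26 + 12 = -14; r = -13 − (-14) = 1
x=13: ŷ = -26 + 13 = -13; r = -12 − (-13) = 1
x=14: ŷ = -26 + 14 = -12; r = -10.5 − (-12) = 1.5
x=17: ŷ = -26 + 17 = -9; r = -9.5 − (-9) = -0.5
x=18: ŷ = -26 + 18 = -8; r = -6.5 − (-8) = 1.5
x=21: ŷ = -26 + 21 = -5; r = -7 − (-5) = -2
SSE = 6.25 + 1 + 1 + 2.25 + 0.25 + 2.25 + 4 = 17
s = √(17/5) = √3.4 ≈ 1.844

s = 1.844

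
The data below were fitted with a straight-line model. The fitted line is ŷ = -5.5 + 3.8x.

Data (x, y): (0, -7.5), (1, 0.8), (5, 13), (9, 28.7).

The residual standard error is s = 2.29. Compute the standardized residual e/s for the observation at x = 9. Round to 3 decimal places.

ŷ = -5.5 + 3.8·9 = 28.7
e = 28.7 − 28.7 = 0
e/s = 0 / 2.29 = 0.000

0.000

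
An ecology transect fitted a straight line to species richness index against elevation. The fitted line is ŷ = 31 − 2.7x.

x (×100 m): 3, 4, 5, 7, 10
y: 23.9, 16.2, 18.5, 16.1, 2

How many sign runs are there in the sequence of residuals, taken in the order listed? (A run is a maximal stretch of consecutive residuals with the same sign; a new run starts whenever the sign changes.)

4 runs

x=3: ŷ = 31 − 2.7·3 = 22.9; e = 23.9 − 22.9 = 1
x=4: ŷ = 31 − 2.7·4 = 20.2; e = 16.2 − 20.2 = -4
x=5: ŷ = 31 − 2.7·5 = 17.5; e = 18.5 − 17.5 = 1
x=7: ŷ = 31 − 2.7·7 = 12.1; e = 16.1 − 12.1 = 4
x=10: ŷ = 31 − 2.7·10 = 4; e = 2 − 4 = -2
Signs: + − + + −
Runs: +×1, −×1, +×2, −×1 → 4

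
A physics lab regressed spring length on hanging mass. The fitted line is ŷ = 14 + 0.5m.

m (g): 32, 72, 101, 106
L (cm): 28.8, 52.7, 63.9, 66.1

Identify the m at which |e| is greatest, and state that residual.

m=32: ŷ = 14 + 0.5·32 = 30; e = 28.8 − 30 = -1.2
m=72: ŷ = 14 + 0.5·72 = 50; e = 52.7 − 50 = 2.7
m=101: ŷ = 14 + 0.5·101 = 64.5; e = 63.9 − 64.5 = -0.6
m=106: ŷ = 14 + 0.5·106 = 67; e = 66.1 − 67 = -0.9
Largest |e| is 2.7 at m = 72, residual 2.7.

m = 72, e = 2.7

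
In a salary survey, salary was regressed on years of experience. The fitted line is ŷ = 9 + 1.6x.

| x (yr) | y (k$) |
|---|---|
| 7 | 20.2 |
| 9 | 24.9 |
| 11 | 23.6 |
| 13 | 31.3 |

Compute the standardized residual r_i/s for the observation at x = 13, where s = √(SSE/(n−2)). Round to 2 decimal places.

x=7: ŷ = 9 + 1.6·7 = 20.2; r = 20.2 − 20.2 = 0
x=9: ŷ = 9 + 1.6·9 = 23.4; r = 24.9 − 23.4 = 1.5
x=11: ŷ = 9 + 1.6·11 = 26.6; r = 23.6 − 26.6 = -3
x=13: ŷ = 9 + 1.6·13 = 29.8; r = 31.3 − 29.8 = 1.5
SSE = 0 + 2.25 + 9 + 2.25 = 13.5
s = √(13.5/2) = 2.59808
r/s = 1.5 / 2.59808 = 0.58

0.58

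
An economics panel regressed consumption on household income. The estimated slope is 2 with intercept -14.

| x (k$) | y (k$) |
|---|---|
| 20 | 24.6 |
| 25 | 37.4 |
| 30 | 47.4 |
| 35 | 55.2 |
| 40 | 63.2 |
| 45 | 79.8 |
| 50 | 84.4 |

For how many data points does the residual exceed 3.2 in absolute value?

1

x=20: ŷ = -14 + 2·20 = 26; r = 24.6 − 26 = -1.4
x=25: ŷ = -14 + 2·25 = 36; r = 37.4 − 36 = 1.4
x=30: ŷ = -14 + 2·30 = 46; r = 47.4 − 46 = 1.4
x=35: ŷ = -14 + 2·35 = 56; r = 55.2 − 56 = -0.8
x=40: ŷ = -14 + 2·40 = 66; r = 63.2 − 66 = -2.8
x=45: ŷ = -14 + 2·45 = 76; r = 79.8 − 76 = 3.8
x=50: ŷ = -14 + 2·50 = 86; r = 84.4 − 86 = -1.6
|r| > 3.2: x=45 (|r|=3.8) → 1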